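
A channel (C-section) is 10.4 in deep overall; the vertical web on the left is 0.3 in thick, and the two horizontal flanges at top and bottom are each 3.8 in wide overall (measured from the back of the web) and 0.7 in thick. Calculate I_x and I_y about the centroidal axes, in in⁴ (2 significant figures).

I_x ≈ 140 in⁴, I_y ≈ 12 in⁴

Break the section into simple shapes (no overlaps), measuring from the bottom-left corner of the bounding box.
Web: 0.3 × 10.4, A = 3.12 in², y = 5.2 in, Ī = 28.12 in⁴.
Top flange (beyond web): 3.5 × 0.7, A = 2.45 in², y = 10.05 in, Ī = 0.1 in⁴.
Bottom flange (beyond web): 3.5 × 0.7, A = 2.45 in², y = 0.35 in, Ī = 0.1 in⁴.
By symmetry the centroid is at mid-height, ȳ = 5.2 in.
Transfer each piece to the centroidal x-axis using Ī + A·d² with d = y − 5.2:
  web: d = 0 in → contributes +28.12 in⁴
  top flange (beyond web): d = 4.85 in → contributes +57.73 in⁴
  bottom flange (beyond web): d = -4.85 in → contributes +57.73 in⁴
Total I = 143.6 in⁴.
For the y-axis: x̄ = 1.311 in.
Repeating about the centroidal y-axis gives I_y = 11.91 in⁴.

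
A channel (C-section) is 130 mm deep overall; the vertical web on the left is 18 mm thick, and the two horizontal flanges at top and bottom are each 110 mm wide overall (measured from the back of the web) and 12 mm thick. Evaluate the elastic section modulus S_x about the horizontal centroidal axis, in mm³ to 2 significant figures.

Treat the section as a set of non-overlapping primitives; coordinates are from the bounding-box lower-left.
Web: 18 × 130, A = 2 340 mm², y = 65 mm, Ī = 3 295 500 mm⁴.
Top flange (beyond web): 92 × 12, A = 1 104 mm², y = 124 mm, Ī = 13 248 mm⁴.
Bottom flange (beyond web): 92 × 12, A = 1 104 mm², y = 6 mm, Ī = 13 248 mm⁴.
By symmetry the centroid is at mid-height, ȳ = 65 mm.
Transfer each piece to the horizontal centroidal axis using Ī + A·d² with d = y − 65:
  web: d = 0 mm → contributes +3 295 500 mm⁴
  top flange (beyond web): d = 59 mm → contributes +3 856 272 mm⁴
  bottom flange (beyond web): d = -59 mm → contributes +3 856 272 mm⁴
Total I = 11 008 044 mm⁴.
Extreme fibre distance c = 65 mm; S = I/c = 169 355 mm³.

S_x ≈ 1.7 × 10⁵ mm³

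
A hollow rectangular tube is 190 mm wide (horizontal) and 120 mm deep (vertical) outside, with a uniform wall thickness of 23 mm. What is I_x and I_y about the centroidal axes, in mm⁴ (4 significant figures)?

Decompose the section into non-overlapping parts with the origin at the bottom-left of its bounding rectangle.
Outer rectangle: 190 × 120, A = 22 800 mm², y = 60 mm, Ī = 27 360 000 mm⁴.
Inner void (subtracted): 144 × 74, A = 10 656 mm², y = 60 mm, Ī = 4 862 688 mm⁴.
By symmetry the centroid is at mid-height, ȳ = 60 mm.
All pieces are centred on the centroidal x-axis, so I = ΣĪ (holes subtracted) = 22 497 312 mm⁴.
Repeating about the centroidal y-axis gives I_y = 50 176 432 mm⁴.

I_x ≈ 2.250 × 10⁷ mm⁴, I_y ≈ 5.018 × 10⁷ mm⁴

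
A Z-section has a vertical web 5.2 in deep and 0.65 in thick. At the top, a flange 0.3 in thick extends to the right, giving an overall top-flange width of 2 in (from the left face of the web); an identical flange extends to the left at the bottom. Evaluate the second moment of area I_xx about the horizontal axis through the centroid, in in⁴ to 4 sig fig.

Decompose the section into non-overlapping parts with the origin at the bottom-left of its bounding rectangle.
Web: 0.65 × 5.2, A = 3.38 in², y = 2.6 in, Ī = 7.61627 in⁴.
Top flange (beyond web): 1.35 × 0.3, A = 0.405 in², y = 5.05 in, Ī = 0.0030375 in⁴.
Bottom flange (beyond web): 1.35 × 0.3, A = 0.405 in², y = 0.15 in, Ī = 0.0030375 in⁴.
Centroid: ȳ = ΣA·y / ΣA = 2.6 in.
Transfer each piece to the horizontal axis through the centroid using Ī + A·d² with d = y − 2.6:
  web: d = 0 in → contributes +7.61627 in⁴
  top flange (beyond web): d = 2.45 in → contributes +2.43405 in⁴
  bottom flange (beyond web): d = -2.45 in → contributes +2.43405 in⁴
Total I = 12.4844 in⁴.

I_xx ≈ 12.48 in⁴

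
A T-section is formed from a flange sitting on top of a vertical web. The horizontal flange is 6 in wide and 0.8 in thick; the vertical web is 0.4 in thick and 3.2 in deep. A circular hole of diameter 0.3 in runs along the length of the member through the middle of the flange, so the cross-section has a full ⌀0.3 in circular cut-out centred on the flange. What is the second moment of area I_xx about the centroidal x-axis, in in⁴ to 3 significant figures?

Treat the section as a set of non-overlapping primitives; coordinates are from the bounding-box lower-left.
Flange: 6 × 0.8, A = 4.8 in², y = 3.6 in, Ī = 0.256 in⁴.
Web: 0.4 × 3.2, A = 1.28 in², y = 1.6 in, Ī = 1.0923 in⁴.
Hole (subtracted): ⌀0.3, A = 0.070686 in², y = 3.6 in, Ī = 0.00039761 in⁴.
Centroid: ȳ = ΣA·y / ΣA = 3.174 in.
Transfer each piece to the centroidal x-axis using Ī + A·d² with d = y − 3.174:
  flange: d = 0.42601 in → contributes +1.1271 in⁴
  web: d = -1.574 in → contributes +4.2634 in⁴
  hole: d = 0.42601 in → contributes −0.013226 in⁴
Total I = 5.3773 in⁴.

I_xx ≈ 5.38 in⁴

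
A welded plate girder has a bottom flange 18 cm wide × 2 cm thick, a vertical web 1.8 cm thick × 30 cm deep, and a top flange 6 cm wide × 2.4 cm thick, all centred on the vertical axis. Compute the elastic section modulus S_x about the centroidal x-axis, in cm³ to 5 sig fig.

S_x ≈ 770.64 cm³

Split into non-overlapping primitives; take the origin at the lower-left of the bounding box.
Bottom plate: 18 × 2, A = 36 cm², y = 1 cm, Ī = 12 cm⁴.
Web plate: 1.8 × 30, A = 54 cm², y = 17 cm, Ī = 4 050 cm⁴.
Top plate: 6 × 2.4, A = 14.4 cm², y = 33.2 cm, Ī = 6.912 cm⁴.
Centroid: ȳ = ΣA·y / ΣA = 13.71724 cm.
Transfer each piece to the centroidal x-axis using Ī + A·d² with d = y − 13.71724:
  bottom plate: d = -12.71724 cm → contributes +5834.216 cm⁴
  web plate: d = 3.282759 cm → contributes +4631.931 cm⁴
  top plate: d = 19.48276 cm → contributes +5472.834 cm⁴
Total I = 15938.98 cm⁴.
Extreme fibre distance c = 20.68276 cm; S = I/c = 770.641 cm³.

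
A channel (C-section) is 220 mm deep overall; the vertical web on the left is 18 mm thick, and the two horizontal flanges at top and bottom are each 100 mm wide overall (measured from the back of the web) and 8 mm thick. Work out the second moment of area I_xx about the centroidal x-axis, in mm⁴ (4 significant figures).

I_xx ≈ 3.072 × 10⁷ mm⁴

Decompose the section into non-overlapping parts with the origin at the bottom-left of its bounding rectangle.
Web: 18 × 220, A = 3 960 mm², y = 110 mm, Ī = 15 972 000 mm⁴.
Top flange (beyond web): 82 × 8, A = 656 mm², y = 216 mm, Ī = 3498.67 mm⁴.
Bottom flange (beyond web): 82 × 8, A = 656 mm², y = 4 mm, Ī = 3498.67 mm⁴.
By symmetry the centroid is at mid-height, ȳ = 110 mm.
Transfer each piece to the centroidal x-axis using Ī + A·d² with d = y − 110:
  web: d = 0 mm → contributes +15 972 000 mm⁴
  top flange (beyond web): d = 106 mm → contributes +7 374 315 mm⁴
  bottom flange (beyond web): d = -106 mm → contributes +7 374 315 mm⁴
Total I = 30 720 629 mm⁴.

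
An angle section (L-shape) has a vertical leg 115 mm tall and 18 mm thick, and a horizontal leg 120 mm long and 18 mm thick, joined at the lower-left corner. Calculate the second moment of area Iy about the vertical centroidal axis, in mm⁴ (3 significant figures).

Iy ≈ 5.15 × 10⁶ mm⁴

Split into non-overlapping primitives; take the origin at the lower-left of the bounding box.
Vertical leg: 18 × 115, A = 2 070 mm², x = 9 mm, Ī = 55 890 mm⁴.
Horizontal leg (remainder): 102 × 18, A = 1 836 mm², x = 69 mm, Ī = 1 591 812 mm⁴.
Centroid: x̄ = ΣA·x / ΣA = 37.203 mm.
Transfer each piece to the vertical centroidal axis using Ī + A·d² with d = x − 37.203:
  vertical leg: d = -28.203 mm → contributes +1 702 360 mm⁴
  horizontal leg (remainder): d = 31.797 mm → contributes +3 448 126 mm⁴
Total I = 5 150 485 mm⁴.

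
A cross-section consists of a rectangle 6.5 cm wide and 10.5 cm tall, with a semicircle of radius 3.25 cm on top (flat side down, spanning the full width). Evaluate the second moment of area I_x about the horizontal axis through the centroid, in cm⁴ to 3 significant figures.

I_x ≈ 1230 cm⁴

Split into non-overlapping primitives; take the origin at the lower-left of the bounding box.
Rectangular body: 6.5 × 10.5, A = 68.25 cm², y = 5.25 cm, Ī = 627.05 cm⁴.
Semicircular cap: semicircle r = 3.25, A = 16.592 cm², y = 11.879 cm, Ī = 12.245 cm⁴.
Centroid: ȳ = ΣA·y / ΣA = 6.5464 cm.
Transfer each piece to the horizontal axis through the centroid using Ī + A·d² with d = y − 6.5464:
  rectangular body: d = -1.2964 cm → contributes +741.76 cm⁴
  semicircular cap: d = 5.3329 cm → contributes +484.11 cm⁴
Total I = 1225.9 cm⁴.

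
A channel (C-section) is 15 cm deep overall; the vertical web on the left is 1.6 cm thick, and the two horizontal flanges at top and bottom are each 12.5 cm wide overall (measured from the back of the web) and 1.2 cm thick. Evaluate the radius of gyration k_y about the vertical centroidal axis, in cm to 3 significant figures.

Break the section into simple shapes (no overlaps), measuring from the bottom-left corner of the bounding box.
Web: 1.6 × 15, A = 24 cm², x = 0.8 cm, Ī = 5.12 cm⁴.
Top flange (beyond web): 10.9 × 1.2, A = 13.08 cm², x = 7.05 cm, Ī = 129.5 cm⁴.
Bottom flange (beyond web): 10.9 × 1.2, A = 13.08 cm², x = 7.05 cm, Ī = 129.5 cm⁴.
Centroid: x̄ = ΣA·x / ΣA = 4.0596 cm.
Transfer each piece to the vertical centroidal axis using Ī + A·d² with d = x − 4.0596:
  web: d = -3.2596 cm → contributes +260.12 cm⁴
  top flange (beyond web): d = 2.9904 cm → contributes +246.47 cm⁴
  bottom flange (beyond web): d = 2.9904 cm → contributes +246.47 cm⁴
Total I = 753.06 cm⁴.
Radius of gyration: k = √(I/A) = √(753.06 / 50.16) = 3.8747 cm.

k_y ≈ 3.87 cm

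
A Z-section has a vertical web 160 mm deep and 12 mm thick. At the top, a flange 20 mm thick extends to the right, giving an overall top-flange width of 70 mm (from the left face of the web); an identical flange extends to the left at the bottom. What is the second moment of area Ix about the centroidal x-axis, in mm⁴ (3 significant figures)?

Break the section into simple shapes (no overlaps), measuring from the bottom-left corner of the bounding box.
Web: 12 × 160, A = 1 920 mm², y = 80 mm, Ī = 4 096 000 mm⁴.
Top flange (beyond web): 58 × 20, A = 1 160 mm², y = 150 mm, Ī = 38 667 mm⁴.
Bottom flange (beyond web): 58 × 20, A = 1 160 mm², y = 10 mm, Ī = 38 667 mm⁴.
Centroid: ȳ = ΣA·y / ΣA = 80 mm.
Transfer each piece to the centroidal x-axis using Ī + A·d² with d = y − 80:
  web: d = 0 mm → contributes +4 096 000 mm⁴
  top flange (beyond web): d = 70 mm → contributes +5 722 667 mm⁴
  bottom flange (beyond web): d = -70 mm → contributes +5 722 667 mm⁴
Total I = 15 541 333 mm⁴.

Ix ≈ 1.55 × 10⁷ mm⁴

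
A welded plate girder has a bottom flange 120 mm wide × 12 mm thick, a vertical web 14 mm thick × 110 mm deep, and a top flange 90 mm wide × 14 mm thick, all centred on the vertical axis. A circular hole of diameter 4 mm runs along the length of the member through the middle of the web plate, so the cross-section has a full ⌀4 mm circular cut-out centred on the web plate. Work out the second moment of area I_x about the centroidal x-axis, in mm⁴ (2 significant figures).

I_x ≈ 1.2 × 10⁷ mm⁴

Split into non-overlapping primitives; take the origin at the lower-left of the bounding box.
Bottom plate: 120 × 12, A = 1 440 mm², y = 6 mm, Ī = 17 280 mm⁴.
Web plate: 14 × 110, A = 1 540 mm², y = 67 mm, Ī = 1 552 833 mm⁴.
Top plate: 90 × 14, A = 1 260 mm², y = 129 mm, Ī = 20 580 mm⁴.
Hole (subtracted): ⌀4, A = 12.57 mm², y = 67 mm, Ī = 12.57 mm⁴.
Centroid: ȳ = ΣA·y / ΣA = 64.7 mm.
Transfer each piece to the centroidal x-axis using Ī + A·d² with d = y − 64.7:
  bottom plate: d = -58.7 mm → contributes +4 979 197 mm⁴
  web plate: d = 2.299 mm → contributes +1 560 975 mm⁴
  top plate: d = 64.3 mm → contributes +5 229 919 mm⁴
  hole: d = 2.299 mm → contributes −79 mm⁴
Total I = 11 770 012 mm⁴.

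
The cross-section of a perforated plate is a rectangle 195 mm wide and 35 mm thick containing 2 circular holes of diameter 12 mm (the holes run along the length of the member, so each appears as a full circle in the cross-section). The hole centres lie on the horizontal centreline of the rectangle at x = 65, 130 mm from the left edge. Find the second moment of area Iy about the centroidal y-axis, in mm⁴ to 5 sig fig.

Treat the section as a set of non-overlapping primitives; coordinates are from the bounding-box lower-left.
Plate: 195 × 35, A = 6 825 mm², x = 97.5 mm, Ī = 21 626 719 mm⁴.
Hole 1 (subtracted): ⌀12, A = 113.0973 mm², x = 65 mm, Ī = 1017.876 mm⁴.
Hole 2 (subtracted): ⌀12, A = 113.0973 mm², x = 130 mm, Ī = 1017.876 mm⁴.
By symmetry the centroid is at mid-width, x̄ = 97.5 mm.
Transfer each piece to the centroidal y-axis using Ī + A·d² with d = x − 97.5:
  plate: d = 0 mm → contributes +21 626 719 mm⁴
  hole 1: d = -32.5 mm → contributes −120476.9 mm⁴
  hole 2: d = 32.5 mm → contributes −120476.9 mm⁴
Total I = 21 385 765 mm⁴.

Iy ≈ 2.1386 × 10⁷ mm⁴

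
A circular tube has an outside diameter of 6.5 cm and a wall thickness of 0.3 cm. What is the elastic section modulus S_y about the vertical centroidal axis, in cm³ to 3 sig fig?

Decompose the section into non-overlapping parts with the origin at the bottom-left of its bounding rectangle.
Outer circle: ⌀6.5, A = 33.183 cm², x = 3.25 cm, Ī = 87.624 cm⁴.
Bore (subtracted): ⌀5.9, A = 27.34 cm², x = 3.25 cm, Ī = 59.481 cm⁴.
By symmetry the centroid is at mid-width, x̄ = 3.25 cm.
All pieces are centred on the vertical centroidal axis, so I = ΣĪ (holes subtracted) = 28.143 cm⁴.
Extreme fibre distance c = 3.25 cm; S = I/c = 8.6594 cm³.

S_y ≈ 8.66 cm³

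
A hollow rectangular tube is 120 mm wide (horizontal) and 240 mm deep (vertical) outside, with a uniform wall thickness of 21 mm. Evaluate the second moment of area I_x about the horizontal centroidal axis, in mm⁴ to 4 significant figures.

Treat the section as a set of non-overlapping primitives; coordinates are from the bounding-box lower-left.
Outer rectangle: 120 × 240, A = 28 800 mm², y = 120 mm, Ī = 138 240 000 mm⁴.
Inner void (subtracted): 78 × 198, A = 15 444 mm², y = 120 mm, Ī = 50 455 548 mm⁴.
By symmetry the centroid is at mid-height, ȳ = 120 mm.
All pieces are centred on the horizontal centroidal axis, so I = ΣĪ (holes subtracted) = 87 784 452 mm⁴.

I_x ≈ 8.778 × 10⁷ mm⁴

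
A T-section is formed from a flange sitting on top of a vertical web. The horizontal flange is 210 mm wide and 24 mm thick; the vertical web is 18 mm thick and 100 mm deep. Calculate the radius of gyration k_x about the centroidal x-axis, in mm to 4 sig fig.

Split into non-overlapping primitives; take the origin at the lower-left of the bounding box.
Flange: 210 × 24, A = 5 040 mm², y = 112 mm, Ī = 241 920 mm⁴.
Web: 18 × 100, A = 1 800 mm², y = 50 mm, Ī = 1 500 000 mm⁴.
Centroid: ȳ = ΣA·y / ΣA = 95.6842 mm.
Transfer each piece to the centroidal x-axis using Ī + A·d² with d = y − 95.6842:
  flange: d = 16.3158 mm → contributes +1 583 593 mm⁴
  web: d = -45.6842 mm → contributes +5 256 685 mm⁴
Total I = 6 840 278 mm⁴.
Radius of gyration: k = √(I/A) = √(6 840 278 / 6 840) = 31.6234 mm.

k_x ≈ 31.62 mm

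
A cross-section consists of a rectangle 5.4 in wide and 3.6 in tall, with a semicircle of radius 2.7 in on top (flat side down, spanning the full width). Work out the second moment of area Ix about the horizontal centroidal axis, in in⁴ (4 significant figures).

Ix ≈ 89.37 in⁴

Split into non-overlapping primitives; take the origin at the lower-left of the bounding box.
Rectangular body: 5.4 × 3.6, A = 19.44 in², y = 1.8 in, Ī = 20.9952 in⁴.
Semicircular cap: semicircle r = 2.7, A = 11.4511 in², y = 4.74592 in, Ī = 5.83293 in⁴.
Centroid: ȳ = ΣA·y / ΣA = 2.89203 in.
Transfer each piece to the horizontal centroidal axis using Ī + A·d² with d = y − 2.89203:
  rectangular body: d = -1.09203 in → contributes +44.1779 in⁴
  semicircular cap: d = 1.85389 in → contributes +45.1892 in⁴
Total I = 89.3671 in⁴.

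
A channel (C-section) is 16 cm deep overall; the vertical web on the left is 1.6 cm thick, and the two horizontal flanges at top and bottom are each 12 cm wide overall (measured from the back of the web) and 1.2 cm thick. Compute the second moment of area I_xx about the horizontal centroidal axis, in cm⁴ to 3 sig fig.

I_xx ≈ 1920 cm⁴

Decompose the section into non-overlapping parts with the origin at the bottom-left of its bounding rectangle.
Web: 1.6 × 16, A = 25.6 cm², y = 8 cm, Ī = 546.13 cm⁴.
Top flange (beyond web): 10.4 × 1.2, A = 12.48 cm², y = 15.4 cm, Ī = 1.4976 cm⁴.
Bottom flange (beyond web): 10.4 × 1.2, A = 12.48 cm², y = 0.6 cm, Ī = 1.4976 cm⁴.
By symmetry the centroid is at mid-height, ȳ = 8 cm.
Transfer each piece to the horizontal centroidal axis using Ī + A·d² with d = y − 8:
  web: d = 0 cm → contributes +546.13 cm⁴
  top flange (beyond web): d = 7.4 cm → contributes +684.9 cm⁴
  bottom flange (beyond web): d = -7.4 cm → contributes +684.9 cm⁴
Total I = 1915.9 cm⁴.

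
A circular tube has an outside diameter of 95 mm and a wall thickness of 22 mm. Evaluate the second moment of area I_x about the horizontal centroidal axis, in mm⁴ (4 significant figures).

I_x ≈ 3.666 × 10⁶ mm⁴

Decompose the section into non-overlapping parts with the origin at the bottom-left of its bounding rectangle.
Outer circle: ⌀95, A = 7088.22 mm², y = 47.5 mm, Ī = 3 998 198 mm⁴.
Bore (subtracted): ⌀51, A = 2042.82 mm², y = 47.5 mm, Ī = 332 086 mm⁴.
By symmetry the centroid is at mid-height, ȳ = 47.5 mm.
All pieces are centred on the horizontal centroidal axis, so I = ΣĪ (holes subtracted) = 3 666 112 mm⁴.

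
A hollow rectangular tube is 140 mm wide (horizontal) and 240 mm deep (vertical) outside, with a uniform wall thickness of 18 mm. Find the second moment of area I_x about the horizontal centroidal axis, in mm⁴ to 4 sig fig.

Split into non-overlapping primitives; take the origin at the lower-left of the bounding box.
Outer rectangle: 140 × 240, A = 33 600 mm², y = 120 mm, Ī = 161 280 000 mm⁴.
Inner void (subtracted): 104 × 204, A = 21 216 mm², y = 120 mm, Ī = 73 577 088 mm⁴.
By symmetry the centroid is at mid-height, ȳ = 120 mm.
All pieces are centred on the horizontal centroidal axis, so I = ΣĪ (holes subtracted) = 87 702 912 mm⁴.

I_x ≈ 8.770 × 10⁷ mm⁴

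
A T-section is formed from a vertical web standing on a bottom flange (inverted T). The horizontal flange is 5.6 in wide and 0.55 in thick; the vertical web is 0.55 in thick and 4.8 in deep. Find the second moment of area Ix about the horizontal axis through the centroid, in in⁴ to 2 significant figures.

Split into non-overlapping primitives; take the origin at the lower-left of the bounding box.
Flange: 5.6 × 0.55, A = 3.08 in², y = 0.275 in, Ī = 0.07764 in⁴.
Web: 0.55 × 4.8, A = 2.64 in², y = 2.95 in, Ī = 5.069 in⁴.
Centroid: ȳ = ΣA·y / ΣA = 1.51 in.
Transfer each piece to the horizontal axis through the centroid using Ī + A·d² with d = y − 1.51:
  flange: d = -1.235 in → contributes +4.772 in⁴
  web: d = 1.44 in → contributes +10.55 in⁴
Total I = 15.32 in⁴.

Ix ≈ 15 in⁴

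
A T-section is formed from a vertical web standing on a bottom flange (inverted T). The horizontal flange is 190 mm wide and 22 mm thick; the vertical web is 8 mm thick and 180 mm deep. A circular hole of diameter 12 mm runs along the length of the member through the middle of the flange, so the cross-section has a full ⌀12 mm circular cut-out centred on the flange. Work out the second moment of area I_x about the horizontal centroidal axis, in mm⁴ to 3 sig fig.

Treat the section as a set of non-overlapping primitives; coordinates are from the bounding-box lower-left.
Flange: 190 × 22, A = 4 180 mm², y = 11 mm, Ī = 168 593 mm⁴.
Web: 8 × 180, A = 1 440 mm², y = 112 mm, Ī = 3 888 000 mm⁴.
Hole (subtracted): ⌀12, A = 113.1 mm², y = 11 mm, Ī = 1017.9 mm⁴.
Centroid: ȳ = ΣA·y / ΣA = 37.41 mm.
Transfer each piece to the horizontal centroidal axis using Ī + A·d² with d = y − 37.41:
  flange: d = -26.41 mm → contributes +3 084 202 mm⁴
  web: d = 74.59 mm → contributes +11 899 577 mm⁴
  hole: d = -26.41 mm → contributes −79 905 mm⁴
Total I = 14 903 874 mm⁴.

I_x ≈ 1.49 × 10⁷ mm⁴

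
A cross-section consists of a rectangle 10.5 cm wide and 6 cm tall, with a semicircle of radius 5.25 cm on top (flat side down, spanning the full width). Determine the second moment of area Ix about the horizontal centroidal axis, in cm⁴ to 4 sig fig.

Treat the section as a set of non-overlapping primitives; coordinates are from the bounding-box lower-left.
Rectangular body: 10.5 × 6, A = 63 cm², y = 3 cm, Ī = 189 cm⁴.
Semicircular cap: semicircle r = 5.25, A = 43.2951 cm², y = 8.22817 cm, Ī = 83.3814 cm⁴.
Centroid: ȳ = ΣA·y / ΣA = 5.12949 cm.
Transfer each piece to the horizontal centroidal axis using Ī + A·d² with d = y − 5.12949:
  rectangular body: d = -2.12949 cm → contributes +474.687 cm⁴
  semicircular cap: d = 3.09868 cm → contributes +499.093 cm⁴
Total I = 973.78 cm⁴.

Ix ≈ 973.8 cm⁴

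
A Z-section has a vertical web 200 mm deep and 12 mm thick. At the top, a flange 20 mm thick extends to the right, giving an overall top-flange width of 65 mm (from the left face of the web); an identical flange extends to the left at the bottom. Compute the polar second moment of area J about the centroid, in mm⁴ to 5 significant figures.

Split into non-overlapping primitives; take the origin at the lower-left of the bounding box.
Web: 12 × 200, A = 2 400 mm², y = 100 mm, Ī = 8 000 000 mm⁴.
Top flange (beyond web): 53 × 20, A = 1 060 mm², y = 190 mm, Ī = 35333.33 mm⁴.
Bottom flange (beyond web): 53 × 20, A = 1 060 mm², y = 10 mm, Ī = 35333.33 mm⁴.
Centroid: ȳ = ΣA·y / ΣA = 100 mm.
Transfer each piece to the centroidal x-axis using Ī + A·d² with d = y − 100:
  web: d = 0 mm → contributes +8 000 000 mm⁴
  top flange (beyond web): d = 90 mm → contributes +8 621 333 mm⁴
  bottom flange (beyond web): d = -90 mm → contributes +8 621 333 mm⁴
Total I = 25 242 667 mm⁴.
For the y-axis: x̄ = 59 mm.
Repeating about the centroidal y-axis gives I_y = 2 764 307 mm⁴.
Polar second moment: J = I_x + I_y = 28 006 973 mm⁴.

J ≈ 2.8007 × 10⁷ mm⁴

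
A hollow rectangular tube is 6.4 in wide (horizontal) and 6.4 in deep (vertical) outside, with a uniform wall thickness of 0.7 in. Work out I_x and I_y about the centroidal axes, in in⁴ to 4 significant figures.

Decompose the section into non-overlapping parts with the origin at the bottom-left of its bounding rectangle.
Outer rectangle: 6.4 × 6.4, A = 40.96 in², y = 3.2 in, Ī = 139.81 in⁴.
Inner void (subtracted): 5 × 5, A = 25 in², y = 3.2 in, Ī = 52.0833 in⁴.
By symmetry the centroid is at mid-height, ȳ = 3.2 in.
All pieces are centred on the centroidal x-axis, so I = ΣĪ (holes subtracted) = 87.7268 in⁴.
Repeating about the centroidal y-axis gives I_y = 87.7268 in⁴.

I_x ≈ 87.73 in⁴, I_y ≈ 87.73 in⁴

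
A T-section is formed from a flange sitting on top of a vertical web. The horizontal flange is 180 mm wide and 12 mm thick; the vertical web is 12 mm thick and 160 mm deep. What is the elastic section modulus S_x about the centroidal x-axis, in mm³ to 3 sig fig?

S_x ≈ 9.27 × 10⁴ mm³

Split into non-overlapping primitives; take the origin at the lower-left of the bounding box.
Flange: 180 × 12, A = 2 160 mm², y = 166 mm, Ī = 25 920 mm⁴.
Web: 12 × 160, A = 1 920 mm², y = 80 mm, Ī = 4 096 000 mm⁴.
Centroid: ȳ = ΣA·y / ΣA = 125.53 mm.
Transfer each piece to the centroidal x-axis using Ī + A·d² with d = y − 125.53:
  flange: d = 40.471 mm → contributes +3 563 716 mm⁴
  web: d = -45.529 mm → contributes +8 076 020 mm⁴
Total I = 11 639 736 mm⁴.
Extreme fibre distance c = 125.53 mm; S = I/c = 92 725 mm³.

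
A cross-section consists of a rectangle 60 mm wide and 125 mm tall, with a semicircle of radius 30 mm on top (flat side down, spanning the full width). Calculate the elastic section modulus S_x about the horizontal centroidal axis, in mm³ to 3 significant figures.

Decompose the section into non-overlapping parts with the origin at the bottom-left of its bounding rectangle.
Rectangular body: 60 × 125, A = 7 500 mm², y = 62.5 mm, Ī = 9 765 625 mm⁴.
Semicircular cap: semicircle r = 30, A = 1413.7 mm², y = 137.73 mm, Ī = 88 903 mm⁴.
Centroid: ȳ = ΣA·y / ΣA = 74.432 mm.
Transfer each piece to the horizontal centroidal axis using Ī + A·d² with d = y − 74.432:
  rectangular body: d = -11.932 mm → contributes +10 833 396 mm⁴
  semicircular cap: d = 63.301 mm → contributes +5 753 605 mm⁴
Total I = 16 587 001 mm⁴.
Extreme fibre distance c = 80.568 mm; S = I/c = 205 875 mm³.

S_x ≈ 2.06 × 10⁵ mm³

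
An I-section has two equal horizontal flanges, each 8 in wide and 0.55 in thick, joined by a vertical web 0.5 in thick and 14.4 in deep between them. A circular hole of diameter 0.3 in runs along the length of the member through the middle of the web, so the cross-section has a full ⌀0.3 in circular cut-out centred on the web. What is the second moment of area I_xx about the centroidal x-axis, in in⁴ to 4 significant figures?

I_xx ≈ 616.3 in⁴

Treat the section as a set of non-overlapping primitives; coordinates are from the bounding-box lower-left.
Bottom flange: 8 × 0.55, A = 4.4 in², y = 0.275 in, Ī = 0.110917 in⁴.
Web: 0.5 × 14.4, A = 7.2 in², y = 7.75 in, Ī = 124.416 in⁴.
Top flange: 8 × 0.55, A = 4.4 in², y = 15.225 in, Ī = 0.110917 in⁴.
Hole (subtracted): ⌀0.3, A = 0.0706858 in², y = 7.75 in, Ī = 0.000397608 in⁴.
By symmetry the centroid is at mid-height, ȳ = 7.75 in.
Transfer each piece to the centroidal x-axis using Ī + A·d² with d = y − 7.75:
  bottom flange: d = -7.475 in → contributes +245.964 in⁴
  web: d = 0 in → contributes +124.416 in⁴
  top flange: d = 7.475 in → contributes +245.964 in⁴
  hole: d = 0 in → contributes −0.000397608 in⁴
Total I = 616.343 in⁴.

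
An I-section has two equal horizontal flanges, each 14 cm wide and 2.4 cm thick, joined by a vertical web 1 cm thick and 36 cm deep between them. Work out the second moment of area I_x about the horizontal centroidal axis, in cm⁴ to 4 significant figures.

I_x ≈ 2.869 × 10⁴ cm⁴

Split into non-overlapping primitives; take the origin at the lower-left of the bounding box.
Bottom flange: 14 × 2.4, A = 33.6 cm², y = 1.2 cm, Ī = 16.128 cm⁴.
Web: 1 × 36, A = 36 cm², y = 20.4 cm, Ī = 3 888 cm⁴.
Top flange: 14 × 2.4, A = 33.6 cm², y = 39.6 cm, Ī = 16.128 cm⁴.
By symmetry the centroid is at mid-height, ȳ = 20.4 cm.
Transfer each piece to the horizontal centroidal axis using Ī + A·d² with d = y − 20.4:
  bottom flange: d = -19.2 cm → contributes +12402.4 cm⁴
  web: d = 0 cm → contributes +3 888 cm⁴
  top flange: d = 19.2 cm → contributes +12402.4 cm⁴
Total I = 28692.9 cm⁴.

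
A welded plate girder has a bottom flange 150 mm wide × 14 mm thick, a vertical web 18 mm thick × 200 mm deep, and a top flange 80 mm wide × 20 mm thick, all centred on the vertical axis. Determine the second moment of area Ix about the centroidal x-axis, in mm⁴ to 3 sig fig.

Ix ≈ 5.52 × 10⁷ mm⁴

Break the section into simple shapes (no overlaps), measuring from the bottom-left corner of the bounding box.
Bottom plate: 150 × 14, A = 2 100 mm², y = 7 mm, Ī = 34 300 mm⁴.
Web plate: 18 × 200, A = 3 600 mm², y = 114 mm, Ī = 12 000 000 mm⁴.
Top plate: 80 × 20, A = 1 600 mm², y = 224 mm, Ī = 53 333 mm⁴.
Centroid: ȳ = ΣA·y / ΣA = 107.33 mm.
Transfer each piece to the centroidal x-axis using Ī + A·d² with d = y − 107.33:
  bottom plate: d = -100.33 mm → contributes +21 172 609 mm⁴
  web plate: d = 6.6712 mm → contributes +12 160 219 mm⁴
  top plate: d = 116.67 mm → contributes +21 832 816 mm⁴
Total I = 55 165 644 mm⁴.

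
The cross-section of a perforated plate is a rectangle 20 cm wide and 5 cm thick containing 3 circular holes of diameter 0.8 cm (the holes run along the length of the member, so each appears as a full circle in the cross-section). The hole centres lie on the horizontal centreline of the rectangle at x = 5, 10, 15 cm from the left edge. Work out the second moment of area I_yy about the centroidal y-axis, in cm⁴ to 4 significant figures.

Decompose the section into non-overlapping parts with the origin at the bottom-left of its bounding rectangle.
Plate: 20 × 5, A = 100 cm², x = 10 cm, Ī = 3333.33 cm⁴.
Hole 1 (subtracted): ⌀0.8, A = 0.502655 cm², x = 5 cm, Ī = 0.0201062 cm⁴.
Hole 2 (subtracted): ⌀0.8, A = 0.502655 cm², x = 10 cm, Ī = 0.0201062 cm⁴.
Hole 3 (subtracted): ⌀0.8, A = 0.502655 cm², x = 15 cm, Ī = 0.0201062 cm⁴.
By symmetry the centroid is at mid-width, x̄ = 10 cm.
Transfer each piece to the centroidal y-axis using Ī + A·d² with d = x − 10:
  plate: d = 0 cm → contributes +3333.33 cm⁴
  hole 1: d = -5 cm → contributes −12.5865 cm⁴
  hole 2: d = 0 cm → contributes −0.0201062 cm⁴
  hole 3: d = 5 cm → contributes −12.5865 cm⁴
Total I = 3308.14 cm⁴.

I_yy ≈ 3308 cm⁴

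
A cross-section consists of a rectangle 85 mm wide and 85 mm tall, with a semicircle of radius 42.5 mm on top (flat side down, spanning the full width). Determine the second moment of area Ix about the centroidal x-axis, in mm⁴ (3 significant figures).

Ix ≈ 1.22 × 10⁷ mm⁴

Break the section into simple shapes (no overlaps), measuring from the bottom-left corner of the bounding box.
Rectangular body: 85 × 85, A = 7 225 mm², y = 42.5 mm, Ī = 4 350 052 mm⁴.
Semicircular cap: semicircle r = 42.5, A = 2837.3 mm², y = 103.04 mm, Ī = 358 086 mm⁴.
Centroid: ȳ = ΣA·y / ΣA = 59.57 mm.
Transfer each piece to the centroidal x-axis using Ī + A·d² with d = y − 59.57:
  rectangular body: d = -17.07 mm → contributes +6 455 250 mm⁴
  semicircular cap: d = 43.468 mm → contributes +5 718 928 mm⁴
Total I = 12 174 178 mm⁴.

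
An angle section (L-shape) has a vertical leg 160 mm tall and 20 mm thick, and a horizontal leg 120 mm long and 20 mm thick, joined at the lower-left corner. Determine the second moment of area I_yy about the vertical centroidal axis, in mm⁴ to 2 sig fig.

Split into non-overlapping primitives; take the origin at the lower-left of the bounding box.
Vertical leg: 20 × 160, A = 3 200 mm², x = 10 mm, Ī = 106 667 mm⁴.
Horizontal leg (remainder): 100 × 20, A = 2 000 mm², x = 70 mm, Ī = 1 666 667 mm⁴.
Centroid: x̄ = ΣA·x / ΣA = 33.08 mm.
Transfer each piece to the vertical centroidal axis using Ī + A·d² with d = x − 33.08:
  vertical leg: d = -23.08 mm → contributes +1 810 809 mm⁴
  horizontal leg (remainder): d = 36.92 mm → contributes +4 393 294 mm⁴
Total I = 6 204 103 mm⁴.

I_yy ≈ 6.2 × 10⁶ mm⁴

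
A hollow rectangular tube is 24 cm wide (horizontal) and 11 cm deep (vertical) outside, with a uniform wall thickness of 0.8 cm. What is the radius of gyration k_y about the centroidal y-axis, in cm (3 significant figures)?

k_y ≈ 8.51 cm

Decompose the section into non-overlapping parts with the origin at the bottom-left of its bounding rectangle.
Outer rectangle: 24 × 11, A = 264 cm², x = 12 cm, Ī = 12 672 cm⁴.
Inner void (subtracted): 22.4 × 9.4, A = 210.56 cm², x = 12 cm, Ī = 8804.2 cm⁴.
By symmetry the centroid is at mid-width, x̄ = 12 cm.
All pieces are centred on the centroidal y-axis, so I = ΣĪ (holes subtracted) = 3867.8 cm⁴.
Radius of gyration: k = √(I/A) = √(3867.8 / 53.44) = 8.5074 cm.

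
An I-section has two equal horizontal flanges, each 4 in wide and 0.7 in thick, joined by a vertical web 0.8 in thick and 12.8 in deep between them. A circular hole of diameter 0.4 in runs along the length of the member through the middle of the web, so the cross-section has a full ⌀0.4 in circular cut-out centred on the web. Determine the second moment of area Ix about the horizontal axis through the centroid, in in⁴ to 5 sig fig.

Break the section into simple shapes (no overlaps), measuring from the bottom-left corner of the bounding box.
Bottom flange: 4 × 0.7, A = 2.8 in², y = 0.35 in, Ī = 0.1143333 in⁴.
Web: 0.8 × 12.8, A = 10.24 in², y = 7.1 in, Ī = 139.8101 in⁴.
Top flange: 4 × 0.7, A = 2.8 in², y = 13.85 in, Ī = 0.1143333 in⁴.
Hole (subtracted): ⌀0.4, A = 0.1256637 in², y = 7.1 in, Ī = 0.001256637 in⁴.
By symmetry the centroid is at mid-height, ȳ = 7.1 in.
Transfer each piece to the horizontal axis through the centroid using Ī + A·d² with d = y − 7.1:
  bottom flange: d = -6.75 in → contributes +127.6893 in⁴
  web: d = 0 in → contributes +139.8101 in⁴
  top flange: d = 6.75 in → contributes +127.6893 in⁴
  hole: d = 0 in → contributes −0.001256637 in⁴
Total I = 395.1875 in⁴.

Ix ≈ 395.19 in⁴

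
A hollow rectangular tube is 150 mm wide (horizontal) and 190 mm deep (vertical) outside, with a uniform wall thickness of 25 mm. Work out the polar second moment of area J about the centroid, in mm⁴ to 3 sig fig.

Decompose the section into non-overlapping parts with the origin at the bottom-left of its bounding rectangle.
Outer rectangle: 150 × 190, A = 28 500 mm², y = 95 mm, Ī = 85 737 500 mm⁴.
Inner void (subtracted): 100 × 140, A = 14 000 mm², y = 95 mm, Ī = 22 866 667 mm⁴.
By symmetry the centroid is at mid-height, ȳ = 95 mm.
All pieces are centred on the centroidal x-axis, so I = ΣĪ (holes subtracted) = 62 870 833 mm⁴.
Repeating about the centroidal y-axis gives I_y = 41 770 833 mm⁴.
Polar second moment: J = I_x + I_y = 104 641 667 mm⁴.

J ≈ 1.05 × 10⁸ mm⁴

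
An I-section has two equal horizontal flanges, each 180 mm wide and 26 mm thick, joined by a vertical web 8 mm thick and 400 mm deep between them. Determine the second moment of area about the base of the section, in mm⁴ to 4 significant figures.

Split into non-overlapping primitives; take the origin at the lower-left of the bounding box.
Bottom flange: 180 × 26, A = 4 680 mm², y = 13 mm, Ī = 263 640 mm⁴.
Web: 8 × 400, A = 3 200 mm², y = 226 mm, Ī = 42 666 667 mm⁴.
Top flange: 180 × 26, A = 4 680 mm², y = 439 mm, Ī = 263 640 mm⁴.
Transfer each piece to the bottom edge using Ī + A·d² with d = y − 0:
  bottom flange: d = 13 mm → contributes +1 054 560 mm⁴
  web: d = 226 mm → contributes +206 109 867 mm⁴
  top flange: d = 439 mm → contributes +902 197 920 mm⁴
Total I = 1 109 362 347 mm⁴.

I_base ≈ 1.109 × 10⁹ mm⁴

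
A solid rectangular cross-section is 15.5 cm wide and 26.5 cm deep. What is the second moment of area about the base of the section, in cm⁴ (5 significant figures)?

I_base ≈ 9.6150 × 10⁴ cm⁴

The section: 15.5 × 26.5, A = 410.75 cm², y = 13.25 cm, Ī = 24037.43 cm⁴.
Transfer it to a horizontal axis along the bottom face using Ī + A·d² with d = y − 0:
  the section: d = 13.25 cm → contributes +96149.73 cm⁴
Total I = 96149.73 cm⁴.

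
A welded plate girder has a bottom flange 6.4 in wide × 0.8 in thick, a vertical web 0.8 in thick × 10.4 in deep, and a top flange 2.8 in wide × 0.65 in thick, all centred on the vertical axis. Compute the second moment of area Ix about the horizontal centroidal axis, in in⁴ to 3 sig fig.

Decompose the section into non-overlapping parts with the origin at the bottom-left of its bounding rectangle.
Bottom plate: 6.4 × 0.8, A = 5.12 in², y = 0.4 in, Ī = 0.27307 in⁴.
Web plate: 0.8 × 10.4, A = 8.32 in², y = 6 in, Ī = 74.991 in⁴.
Top plate: 2.8 × 0.65, A = 1.82 in², y = 11.525 in, Ī = 0.064079 in⁴.
Centroid: ȳ = ΣA·y / ΣA = 4.78 in.
Transfer each piece to the horizontal centroidal axis using Ī + A·d² with d = y − 4.78:
  bottom plate: d = -4.38 in → contributes +98.499 in⁴
  web plate: d = 1.22 in → contributes +87.373 in⁴
  top plate: d = 6.745 in → contributes +82.864 in⁴
Total I = 268.74 in⁴.

Ix ≈ 269 in⁴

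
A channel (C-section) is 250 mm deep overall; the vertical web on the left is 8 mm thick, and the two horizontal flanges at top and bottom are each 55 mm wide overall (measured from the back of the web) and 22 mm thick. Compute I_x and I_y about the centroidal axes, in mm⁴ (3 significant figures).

I_x ≈ 3.74 × 10⁷ mm⁴, I_y ≈ 1.16 × 10⁶ mm⁴

Split into non-overlapping primitives; take the origin at the lower-left of the bounding box.
Web: 8 × 250, A = 2 000 mm², y = 125 mm, Ī = 10 416 667 mm⁴.
Top flange (beyond web): 47 × 22, A = 1 034 mm², y = 239 mm, Ī = 41 705 mm⁴.
Bottom flange (beyond web): 47 × 22, A = 1 034 mm², y = 11 mm, Ī = 41 705 mm⁴.
By symmetry the centroid is at mid-height, ȳ = 125 mm.
Transfer each piece to the centroidal x-axis using Ī + A·d² with d = y − 125:
  web: d = 0 mm → contributes +10 416 667 mm⁴
  top flange (beyond web): d = 114 mm → contributes +13 479 569 mm⁴
  bottom flange (beyond web): d = -114 mm → contributes +13 479 569 mm⁴
Total I = 37 375 804 mm⁴.
For the y-axis: x̄ = 17.98 mm.
Repeating about the centroidal y-axis gives I_y = 1 160 242 mm⁴.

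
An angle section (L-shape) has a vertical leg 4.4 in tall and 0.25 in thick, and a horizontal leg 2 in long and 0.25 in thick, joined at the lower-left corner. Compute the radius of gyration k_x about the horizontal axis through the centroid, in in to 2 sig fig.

Treat the section as a set of non-overlapping primitives; coordinates are from the bounding-box lower-left.
Vertical leg: 0.25 × 4.4, A = 1.1 in², y = 2.2 in, Ī = 1.775 in⁴.
Horizontal leg (remainder): 1.75 × 0.25, A = 0.4375 in², y = 0.125 in, Ī = 0.002279 in⁴.
Centroid: ȳ = ΣA·y / ΣA = 1.61 in.
Transfer each piece to the horizontal axis through the centroid using Ī + A·d² with d = y − 1.61:
  vertical leg: d = 0.5904 in → contributes +2.158 in⁴
  horizontal leg (remainder): d = -1.485 in → contributes +0.9665 in⁴
Total I = 3.125 in⁴.
Radius of gyration: k = √(I/A) = √(3.125 / 1.538) = 1.426 in.

k_x ≈ 1.4 in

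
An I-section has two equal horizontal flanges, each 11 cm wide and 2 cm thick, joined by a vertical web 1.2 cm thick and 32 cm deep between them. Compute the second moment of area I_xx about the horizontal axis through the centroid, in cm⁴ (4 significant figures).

I_xx ≈ 1.601 × 10⁴ cm⁴

Break the section into simple shapes (no overlaps), measuring from the bottom-left corner of the bounding box.
Bottom flange: 11 × 2, A = 22 cm², y = 1 cm, Ī = 7.33333 cm⁴.
Web: 1.2 × 32, A = 38.4 cm², y = 18 cm, Ī = 3276.8 cm⁴.
Top flange: 11 × 2, A = 22 cm², y = 35 cm, Ī = 7.33333 cm⁴.
By symmetry the centroid is at mid-height, ȳ = 18 cm.
Transfer each piece to the horizontal axis through the centroid using Ī + A·d² with d = y − 18:
  bottom flange: d = -17 cm → contributes +6365.33 cm⁴
  web: d = 0 cm → contributes +3276.8 cm⁴
  top flange: d = 17 cm → contributes +6365.33 cm⁴
Total I = 16007.5 cm⁴.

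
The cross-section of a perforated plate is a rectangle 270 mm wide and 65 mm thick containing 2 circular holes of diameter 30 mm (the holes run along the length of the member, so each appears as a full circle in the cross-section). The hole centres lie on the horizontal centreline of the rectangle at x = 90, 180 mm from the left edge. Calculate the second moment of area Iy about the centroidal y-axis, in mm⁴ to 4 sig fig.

Split into non-overlapping primitives; take the origin at the lower-left of the bounding box.
Plate: 270 × 65, A = 17 550 mm², x = 135 mm, Ī = 106 616 250 mm⁴.
Hole 1 (subtracted): ⌀30, A = 706.858 mm², x = 90 mm, Ī = 39760.8 mm⁴.
Hole 2 (subtracted): ⌀30, A = 706.858 mm², x = 180 mm, Ī = 39760.8 mm⁴.
By symmetry the centroid is at mid-width, x̄ = 135 mm.
Transfer each piece to the centroidal y-axis using Ī + A·d² with d = x − 135:
  plate: d = 0 mm → contributes +106 616 250 mm⁴
  hole 1: d = -45 mm → contributes −1 471 149 mm⁴
  hole 2: d = 45 mm → contributes −1 471 149 mm⁴
Total I = 103 673 952 mm⁴.

Iy ≈ 1.037 × 10⁸ mm⁴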